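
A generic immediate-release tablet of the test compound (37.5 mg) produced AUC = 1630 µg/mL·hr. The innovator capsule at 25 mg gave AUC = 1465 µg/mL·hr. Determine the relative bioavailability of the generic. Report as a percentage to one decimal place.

F_rel = (AUC_test/D_test) / (AUC_ref/D_ref)
      = (1630/37.5) / (1465/25)
      = 43.4667 / 58.6 = 0.7418 = 74.18%

F_rel = 74.2%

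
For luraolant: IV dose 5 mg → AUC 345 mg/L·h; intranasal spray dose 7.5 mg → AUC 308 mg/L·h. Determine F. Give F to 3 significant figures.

F = 0.595

F = (AUC_ev / D_ev) / (AUC_iv / D_iv)
  = (308/7.5) / (345/5)
  = 41.0667 / 69 = 0.5952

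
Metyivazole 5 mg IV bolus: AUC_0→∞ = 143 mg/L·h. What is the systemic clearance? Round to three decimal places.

CL = Dose_iv / AUC_0→∞
   = 5 / 143 = 0.034965 L/h

CL = 0.035 L/h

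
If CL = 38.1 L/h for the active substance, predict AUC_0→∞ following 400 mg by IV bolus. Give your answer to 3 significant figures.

AUC_0→∞ = Dose_iv / CL
        = 400 / 38.1 = 10.4987 mg/L·h

AUC = 10.5 mg/L·h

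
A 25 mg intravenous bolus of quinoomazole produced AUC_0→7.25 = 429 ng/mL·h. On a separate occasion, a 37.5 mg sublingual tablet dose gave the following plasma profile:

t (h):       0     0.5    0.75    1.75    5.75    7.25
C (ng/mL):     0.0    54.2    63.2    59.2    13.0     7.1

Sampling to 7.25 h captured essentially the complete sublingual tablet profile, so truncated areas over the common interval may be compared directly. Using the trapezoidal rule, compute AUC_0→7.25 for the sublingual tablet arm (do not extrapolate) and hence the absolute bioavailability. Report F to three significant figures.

Trapezoidal AUC_0→7.25 (sublingual tablet):
  [0→0.5]: (0.0+54.2)/2 × 0.5 = 13.55
  [0.5→0.75]: (54.2+63.2)/2 × 0.25 = 14.675
  [0.75→1.75]: (63.2+59.2)/2 × 1 = 61.2
  [1.75→5.75]: (59.2+13.0)/2 × 4 = 144.4
  [5.75→7.25]: (13.0+7.1)/2 × 1.5 = 15.075
  Sum = 248.9 ng/mL·h
F = (AUC_ev/D_ev)/(AUC_iv/D_iv) = (248.9/37.5)/(429/25) = 6.63733/17.16 = 0.3868

F = 0.387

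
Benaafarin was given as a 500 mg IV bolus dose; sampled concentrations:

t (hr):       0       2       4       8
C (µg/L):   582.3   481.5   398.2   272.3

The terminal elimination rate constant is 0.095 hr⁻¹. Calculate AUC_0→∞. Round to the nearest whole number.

AUC = 6151 µg/L·hr

Trapezoidal AUC_0→8:
  [0→2]: (582.3+481.5)/2 × 2 = 1063.8
  [2→4]: (481.5+398.2)/2 × 2 = 879.7
  [4→8]: (398.2+272.3)/2 × 4 = 1341.0
  Sum = 3284.5 µg/L·hr
Extrapolated tail: C_last / k_e = 272.3 / 0.095 = 2866.316
AUC_0→∞ = 3284.5 + 2866.316 = 6150.816 µg/L·hr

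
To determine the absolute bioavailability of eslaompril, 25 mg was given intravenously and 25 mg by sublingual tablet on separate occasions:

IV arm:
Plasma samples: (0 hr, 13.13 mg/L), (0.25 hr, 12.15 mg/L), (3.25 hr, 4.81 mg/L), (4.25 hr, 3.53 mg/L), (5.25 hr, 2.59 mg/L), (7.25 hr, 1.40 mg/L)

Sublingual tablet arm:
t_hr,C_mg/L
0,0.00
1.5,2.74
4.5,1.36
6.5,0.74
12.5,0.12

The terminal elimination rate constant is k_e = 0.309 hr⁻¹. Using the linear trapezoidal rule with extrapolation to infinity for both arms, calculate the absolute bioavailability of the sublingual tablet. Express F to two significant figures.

Trapezoidal AUC_0→7.25 (IV):
  [0→0.25]: (13.13+12.15)/2 × 0.25 = 3.16
  [0.25→3.25]: (12.15+4.81)/2 × 3 = 25.44
  [3.25→4.25]: (4.81+3.53)/2 × 1 = 4.17
  [4.25→5.25]: (3.53+2.59)/2 × 1 = 3.06
  [5.25→7.25]: (2.59+1.40)/2 × 2 = 3.99
  Sum = 39.82 mg/L·hr
IV tail: 1.40/0.309 = 4.531; AUC_iv,0→∞ = 39.82 + 4.531 = 44.351 mg/L·hr
Trapezoidal AUC_0→12.5 (sublingual tablet):
  [0→1.5]: (0.00+2.74)/2 × 1.5 = 2.055
  [1.5→4.5]: (2.74+1.36)/2 × 3 = 6.15
  [4.5→6.5]: (1.36+0.74)/2 × 2 = 2.1
  [6.5→12.5]: (0.74+0.12)/2 × 6 = 2.58
  Sum = 12.885 mg/L·hr
sublingual tablet tail: 0.12/0.309 = 0.388; AUC_ev,0→∞ = 12.885 + 0.388 = 13.273 mg/L·hr
F = (AUC_ev/D_ev)/(AUC_iv/D_iv) = (13.273/25)/(44.351/25) = 0.53092/1.77404 = 0.2993

F = 0.30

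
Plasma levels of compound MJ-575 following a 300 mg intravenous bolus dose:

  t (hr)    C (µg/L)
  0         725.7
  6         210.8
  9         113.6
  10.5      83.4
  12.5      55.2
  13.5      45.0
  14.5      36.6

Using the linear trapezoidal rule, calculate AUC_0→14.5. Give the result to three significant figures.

Trapezoidal AUC_0→14.5:
  [0→6]: (725.7+210.8)/2 × 6 = 2809.5
  [6→9]: (210.8+113.6)/2 × 3 = 486.6
  [9→10.5]: (113.6+83.4)/2 × 1.5 = 147.75
  [10.5→12.5]: (83.4+55.2)/2 × 2 = 138.6
  [12.5→13.5]: (55.2+45.0)/2 × 1 = 50.1
  [13.5→14.5]: (45.0+36.6)/2 × 1 = 40.8
  Sum = 3673.35 µg/L·hr

AUC = 3670 µg/L·hr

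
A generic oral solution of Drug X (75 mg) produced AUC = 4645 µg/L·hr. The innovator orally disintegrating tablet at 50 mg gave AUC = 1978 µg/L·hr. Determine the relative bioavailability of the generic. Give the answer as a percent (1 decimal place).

F_rel = (AUC_test/D_test) / (AUC_ref/D_ref)
      = (4645/75) / (1978/50)
      = 61.9333 / 39.56 = 1.5656 = 156.56%

F_rel = 156.6%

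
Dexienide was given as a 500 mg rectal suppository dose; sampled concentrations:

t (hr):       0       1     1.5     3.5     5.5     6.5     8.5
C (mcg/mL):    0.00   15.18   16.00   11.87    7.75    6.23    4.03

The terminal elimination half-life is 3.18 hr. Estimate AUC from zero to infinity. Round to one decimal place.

AUC = 98.6 mcg/mL·hr

Trapezoidal AUC_0→8.5:
  [0→1]: (0.00+15.18)/2 × 1 = 7.59
  [1→1.5]: (15.18+16.00)/2 × 0.5 = 7.795
  [1.5→3.5]: (16.00+11.87)/2 × 2 = 27.87
  [3.5→5.5]: (11.87+7.75)/2 × 2 = 19.62
  [5.5→6.5]: (7.75+6.23)/2 × 1 = 6.99
  [6.5→8.5]: (6.23+4.03)/2 × 2 = 10.26
  Sum = 80.125 mcg/mL·hr
k_e = ln2 / t½ = 0.693147 / 3.18 = 0.2180 hr^-1
Extrapolated tail: C_last / k_e = 4.03 / 0.218 = 18.486
AUC_0→∞ = 80.125 + 18.486 = 98.611 mcg/mL·hr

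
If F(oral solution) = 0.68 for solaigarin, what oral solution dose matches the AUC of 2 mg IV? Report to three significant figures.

For equal systemic exposure: F × D_ev = D_iv
D_ev = D_iv / F = 2 / 0.68 = 2.94118 mg

D_oral = 2.94 mg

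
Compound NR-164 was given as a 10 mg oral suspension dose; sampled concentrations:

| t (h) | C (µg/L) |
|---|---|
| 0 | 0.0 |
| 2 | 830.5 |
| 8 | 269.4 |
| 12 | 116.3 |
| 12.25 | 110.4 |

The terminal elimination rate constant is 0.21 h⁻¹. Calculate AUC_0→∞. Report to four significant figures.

AUC = 5456 µg/L·h

Trapezoidal AUC_0→12.25:
  [0→2]: (0.0+830.5)/2 × 2 = 830.5
  [2→8]: (830.5+269.4)/2 × 6 = 3299.7
  [8→12]: (269.4+116.3)/2 × 4 = 771.4
  [12→12.25]: (116.3+110.4)/2 × 0.25 = 28.3375
  Sum = 4929.9375 µg/L·h
Extrapolated tail: C_last / k_e = 110.4 / 0.21 = 525.714
AUC_0→∞ = 4929.9375 + 525.714 = 5455.6515 µg/L·h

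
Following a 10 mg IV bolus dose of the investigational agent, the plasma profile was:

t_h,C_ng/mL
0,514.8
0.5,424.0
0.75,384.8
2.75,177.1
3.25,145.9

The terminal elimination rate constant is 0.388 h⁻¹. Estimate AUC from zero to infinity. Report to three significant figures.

Trapezoidal AUC_0→3.25:
  [0→0.5]: (514.8+424.0)/2 × 0.5 = 234.7
  [0.5→0.75]: (424.0+384.8)/2 × 0.25 = 101.1
  [0.75→2.75]: (384.8+177.1)/2 × 2 = 561.9
  [2.75→3.25]: (177.1+145.9)/2 × 0.5 = 80.75
  Sum = 978.45 ng/mL·h
Extrapolated tail: C_last / k_e = 145.9 / 0.388 = 376.031
AUC_0→∞ = 978.45 + 376.031 = 1354.481 ng/mL·h

AUC = 1350 ng/mL·h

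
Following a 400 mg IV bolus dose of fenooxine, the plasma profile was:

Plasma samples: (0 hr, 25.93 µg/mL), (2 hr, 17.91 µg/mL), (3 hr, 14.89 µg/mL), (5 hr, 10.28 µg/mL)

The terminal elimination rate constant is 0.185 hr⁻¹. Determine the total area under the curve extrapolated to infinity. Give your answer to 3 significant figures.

Trapezoidal AUC_0→5:
  [0→2]: (25.93+17.91)/2 × 2 = 43.84
  [2→3]: (17.91+14.89)/2 × 1 = 16.4
  [3→5]: (14.89+10.28)/2 × 2 = 25.17
  Sum = 85.41 µg/mL·hr
Extrapolated tail: C_last / k_e = 10.28 / 0.185 = 55.568
AUC_0→∞ = 85.41 + 55.568 = 140.978 µg/mL·hr

AUC = 141 µg/mL·hr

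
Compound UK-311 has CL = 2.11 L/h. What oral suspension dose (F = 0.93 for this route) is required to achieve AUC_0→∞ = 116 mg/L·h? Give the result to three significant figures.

Dose = CL × AUC_0→∞ / F
     = 2.11 × 116 / 0.93 = 263.183 mg

Dose = 263 mg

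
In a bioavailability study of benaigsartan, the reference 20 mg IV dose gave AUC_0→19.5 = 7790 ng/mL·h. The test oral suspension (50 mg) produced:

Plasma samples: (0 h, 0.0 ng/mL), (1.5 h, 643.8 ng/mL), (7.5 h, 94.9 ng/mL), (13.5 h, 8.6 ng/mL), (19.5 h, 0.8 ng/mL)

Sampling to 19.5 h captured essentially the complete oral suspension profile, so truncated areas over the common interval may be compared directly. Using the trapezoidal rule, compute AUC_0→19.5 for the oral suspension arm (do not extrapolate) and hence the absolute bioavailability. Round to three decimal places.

F = 0.156

Trapezoidal AUC_0→19.5 (oral suspension):
  [0→1.5]: (0.0+643.8)/2 × 1.5 = 482.85
  [1.5→7.5]: (643.8+94.9)/2 × 6 = 2216.1
  [7.5→13.5]: (94.9+8.6)/2 × 6 = 310.5
  [13.5→19.5]: (8.6+0.8)/2 × 6 = 28.2
  Sum = 3037.65 ng/mL·h
F = (AUC_ev/D_ev)/(AUC_iv/D_iv) = (3037.65/50)/(7790/20) = 60.753/389.5 = 0.1560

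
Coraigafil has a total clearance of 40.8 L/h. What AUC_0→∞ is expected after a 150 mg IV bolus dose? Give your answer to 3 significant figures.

AUC_0→∞ = Dose_iv / CL
        = 150 / 40.8 = 3.67647 mg/L·h

AUC = 3.68 mg/L·h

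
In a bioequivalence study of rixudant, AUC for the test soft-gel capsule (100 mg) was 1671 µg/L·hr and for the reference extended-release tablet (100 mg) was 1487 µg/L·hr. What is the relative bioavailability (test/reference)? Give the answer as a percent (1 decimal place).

F_rel = 112.4%

F_rel = (AUC_test/D_test) / (AUC_ref/D_ref)
      = (1671/100) / (1487/100)
      = 16.71 / 14.87 = 1.1237 = 112.37%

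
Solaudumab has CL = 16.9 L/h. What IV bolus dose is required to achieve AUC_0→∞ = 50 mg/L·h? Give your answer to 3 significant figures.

Dose_iv = CL × AUC_0→∞
     = 16.9 × 50 = 845 mg

Dose = 845 mg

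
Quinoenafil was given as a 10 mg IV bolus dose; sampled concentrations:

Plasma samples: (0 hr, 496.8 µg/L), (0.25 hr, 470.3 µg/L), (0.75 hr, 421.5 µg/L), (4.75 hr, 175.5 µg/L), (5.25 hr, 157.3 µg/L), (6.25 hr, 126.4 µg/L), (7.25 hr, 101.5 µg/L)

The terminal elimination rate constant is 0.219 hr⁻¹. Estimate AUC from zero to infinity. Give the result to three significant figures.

AUC = 2340 µg/L·hr

Trapezoidal AUC_0→7.25:
  [0→0.25]: (496.8+470.3)/2 × 0.25 = 120.8875
  [0.25→0.75]: (470.3+421.5)/2 × 0.5 = 222.95
  [0.75→4.75]: (421.5+175.5)/2 × 4 = 1194.0
  [4.75→5.25]: (175.5+157.3)/2 × 0.5 = 83.2
  [5.25→6.25]: (157.3+126.4)/2 × 1 = 141.85
  [6.25→7.25]: (126.4+101.5)/2 × 1 = 113.95
  Sum = 1876.8375 µg/L·hr
Extrapolated tail: C_last / k_e = 101.5 / 0.219 = 463.470
AUC_0→∞ = 1876.8375 + 463.470 = 2340.3075 µg/L·hr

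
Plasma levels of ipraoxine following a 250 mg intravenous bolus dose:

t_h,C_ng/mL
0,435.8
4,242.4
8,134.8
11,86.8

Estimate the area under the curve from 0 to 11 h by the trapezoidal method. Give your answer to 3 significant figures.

Trapezoidal AUC_0→11:
  [0→4]: (435.8+242.4)/2 × 4 = 1356.4
  [4→8]: (242.4+134.8)/2 × 4 = 754.4
  [8→11]: (134.8+86.8)/2 × 3 = 332.4
  Sum = 2443.2 ng/mL·h

AUC = 2440 ng/mL·h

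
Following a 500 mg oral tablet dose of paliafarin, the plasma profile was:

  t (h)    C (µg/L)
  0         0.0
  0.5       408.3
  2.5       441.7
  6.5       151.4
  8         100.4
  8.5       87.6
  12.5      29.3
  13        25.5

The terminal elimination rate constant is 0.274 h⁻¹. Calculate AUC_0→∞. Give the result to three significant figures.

AUC = 2710 µg/L·h

Trapezoidal AUC_0→13:
  [0→0.5]: (0.0+408.3)/2 × 0.5 = 102.075
  [0.5→2.5]: (408.3+441.7)/2 × 2 = 850.0
  [2.5→6.5]: (441.7+151.4)/2 × 4 = 1186.2
  [6.5→8]: (151.4+100.4)/2 × 1.5 = 188.85
  [8→8.5]: (100.4+87.6)/2 × 0.5 = 47.0
  [8.5→12.5]: (87.6+29.3)/2 × 4 = 233.8
  [12.5→13]: (29.3+25.5)/2 × 0.5 = 13.7
  Sum = 2621.625 µg/L·h
Extrapolated tail: C_last / k_e = 25.5 / 0.274 = 93.066
AUC_0→∞ = 2621.625 + 93.066 = 2714.691 µg/L·h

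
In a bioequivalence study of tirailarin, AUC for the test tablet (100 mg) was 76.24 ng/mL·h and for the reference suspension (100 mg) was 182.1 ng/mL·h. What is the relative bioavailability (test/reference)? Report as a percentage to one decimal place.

F_rel = (AUC_test/D_test) / (AUC_ref/D_ref)
      = (76.24/100) / (182.1/100)
      = 0.7624 / 1.821 = 0.4187 = 41.87%

F_rel = 41.9%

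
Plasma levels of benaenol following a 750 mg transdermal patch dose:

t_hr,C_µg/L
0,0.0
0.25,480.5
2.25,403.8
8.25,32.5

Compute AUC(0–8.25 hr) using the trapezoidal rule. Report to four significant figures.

Trapezoidal AUC_0→8.25:
  [0→0.25]: (0.0+480.5)/2 × 0.25 = 60.0625
  [0.25→2.25]: (480.5+403.8)/2 × 2 = 884.3
  [2.25→8.25]: (403.8+32.5)/2 × 6 = 1308.9
  Sum = 2253.2625 µg/L·hr

AUC = 2253 µg/L·hr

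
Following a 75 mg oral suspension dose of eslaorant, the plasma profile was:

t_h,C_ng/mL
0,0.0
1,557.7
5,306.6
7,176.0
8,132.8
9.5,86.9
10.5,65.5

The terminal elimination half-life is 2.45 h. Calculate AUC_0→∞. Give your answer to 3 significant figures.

Trapezoidal AUC_0→10.5:
  [0→1]: (0.0+557.7)/2 × 1 = 278.85
  [1→5]: (557.7+306.6)/2 × 4 = 1728.6
  [5→7]: (306.6+176.0)/2 × 2 = 482.6
  [7→8]: (176.0+132.8)/2 × 1 = 154.4
  [8→9.5]: (132.8+86.9)/2 × 1.5 = 164.775
  [9.5→10.5]: (86.9+65.5)/2 × 1 = 76.2
  Sum = 2885.425 ng/mL·h
k_e = ln2 / t½ = 0.693147 / 2.45 = 0.2829 h^-1
Extrapolated tail: C_last / k_e = 65.5 / 0.2829 = 231.531
AUC_0→∞ = 2885.425 + 231.531 = 3116.956 ng/mL·h

AUC = 3120 ng/mL·h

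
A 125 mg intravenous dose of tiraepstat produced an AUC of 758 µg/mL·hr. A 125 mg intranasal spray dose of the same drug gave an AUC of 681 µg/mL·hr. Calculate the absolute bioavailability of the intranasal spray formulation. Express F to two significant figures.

F = (AUC_ev / D_ev) / (AUC_iv / D_iv)
  = (681/125) / (758/125)
  = 5.448 / 6.064 = 0.8984

F = 0.90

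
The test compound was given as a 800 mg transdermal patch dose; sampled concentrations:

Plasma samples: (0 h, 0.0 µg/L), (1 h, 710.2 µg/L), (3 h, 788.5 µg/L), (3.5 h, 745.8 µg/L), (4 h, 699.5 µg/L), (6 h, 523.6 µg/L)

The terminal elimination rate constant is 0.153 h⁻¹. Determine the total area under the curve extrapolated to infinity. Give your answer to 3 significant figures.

Trapezoidal AUC_0→6:
  [0→1]: (0.0+710.2)/2 × 1 = 355.1
  [1→3]: (710.2+788.5)/2 × 2 = 1498.7
  [3→3.5]: (788.5+745.8)/2 × 0.5 = 383.575
  [3.5→4]: (745.8+699.5)/2 × 0.5 = 361.325
  [4→6]: (699.5+523.6)/2 × 2 = 1223.1
  Sum = 3821.8 µg/L·h
Extrapolated tail: C_last / k_e = 523.6 / 0.153 = 3422.222
AUC_0→∞ = 3821.8 + 3422.222 = 7244.022 µg/L·h

AUC = 7240 µg/L·h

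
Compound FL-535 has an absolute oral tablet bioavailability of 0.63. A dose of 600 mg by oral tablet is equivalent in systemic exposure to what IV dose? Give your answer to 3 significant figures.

D_iv = 378 mg

Systemic exposure from an extravascular dose = F × D_ev, so the equivalent IV dose is F × D_ev.
D_iv = F × D_ev = 0.63 × 600 = 378 mg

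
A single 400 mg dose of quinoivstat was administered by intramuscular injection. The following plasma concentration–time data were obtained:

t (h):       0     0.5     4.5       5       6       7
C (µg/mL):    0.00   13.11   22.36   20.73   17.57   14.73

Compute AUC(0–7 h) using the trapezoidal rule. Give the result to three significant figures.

AUC = 120 µg/mL·h

Trapezoidal AUC_0→7:
  [0→0.5]: (0.00+13.11)/2 × 0.5 = 3.2775
  [0.5→4.5]: (13.11+22.36)/2 × 4 = 70.94
  [4.5→5]: (22.36+20.73)/2 × 0.5 = 10.7725
  [5→6]: (20.73+17.57)/2 × 1 = 19.15
  [6→7]: (17.57+14.73)/2 × 1 = 16.15
  Sum = 120.29 µg/mL·h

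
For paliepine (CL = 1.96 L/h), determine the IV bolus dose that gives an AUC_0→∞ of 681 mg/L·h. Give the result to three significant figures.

Dose_iv = CL × AUC_0→∞
     = 1.96 × 681 = 1334.76 mg

Dose = 1330 mg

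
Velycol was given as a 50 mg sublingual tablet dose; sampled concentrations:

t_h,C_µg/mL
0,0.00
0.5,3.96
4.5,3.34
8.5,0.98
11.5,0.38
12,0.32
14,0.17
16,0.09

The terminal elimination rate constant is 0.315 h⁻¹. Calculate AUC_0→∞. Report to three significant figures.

AUC = 27.5 µg/mL·h

Trapezoidal AUC_0→16:
  [0→0.5]: (0.00+3.96)/2 × 0.5 = 0.99
  [0.5→4.5]: (3.96+3.34)/2 × 4 = 14.6
  [4.5→8.5]: (3.34+0.98)/2 × 4 = 8.64
  [8.5→11.5]: (0.98+0.38)/2 × 3 = 2.04
  [11.5→12]: (0.38+0.32)/2 × 0.5 = 0.175
  [12→14]: (0.32+0.17)/2 × 2 = 0.49
  [14→16]: (0.17+0.09)/2 × 2 = 0.26
  Sum = 27.195 µg/mL·h
Extrapolated tail: C_last / k_e = 0.09 / 0.315 = 0.286
AUC_0→∞ = 27.195 + 0.286 = 27.481 µg/mL·h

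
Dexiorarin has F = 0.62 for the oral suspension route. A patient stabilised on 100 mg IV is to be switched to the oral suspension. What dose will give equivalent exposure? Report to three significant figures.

For equal systemic exposure: F × D_ev = D_iv
D_ev = D_iv / F = 100 / 0.62 = 161.29 mg

D_oral = 161 mg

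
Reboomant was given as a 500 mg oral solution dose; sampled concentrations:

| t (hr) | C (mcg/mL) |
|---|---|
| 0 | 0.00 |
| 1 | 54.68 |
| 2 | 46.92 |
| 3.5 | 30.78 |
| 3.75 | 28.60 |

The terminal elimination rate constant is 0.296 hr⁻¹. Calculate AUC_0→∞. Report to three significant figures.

Trapezoidal AUC_0→3.75:
  [0→1]: (0.00+54.68)/2 × 1 = 27.34
  [1→2]: (54.68+46.92)/2 × 1 = 50.8
  [2→3.5]: (46.92+30.78)/2 × 1.5 = 58.275
  [3.5→3.75]: (30.78+28.60)/2 × 0.25 = 7.4225
  Sum = 143.8375 mcg/mL·hr
Extrapolated tail: C_last / k_e = 28.60 / 0.296 = 96.622
AUC_0→∞ = 143.8375 + 96.622 = 240.4595 mcg/mL·hr

AUC = 240 mcg/mL·hr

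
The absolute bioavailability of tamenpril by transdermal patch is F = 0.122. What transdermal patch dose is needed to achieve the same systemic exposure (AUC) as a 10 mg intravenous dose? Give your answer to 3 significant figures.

For equal systemic exposure: F × D_ev = D_iv
D_ev = D_iv / F = 10 / 0.122 = 81.9672 mg

D_transdermal = 82.0 mg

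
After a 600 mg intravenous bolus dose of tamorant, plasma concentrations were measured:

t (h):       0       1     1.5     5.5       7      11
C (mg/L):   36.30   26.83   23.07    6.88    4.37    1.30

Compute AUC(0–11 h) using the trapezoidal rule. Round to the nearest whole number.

Trapezoidal AUC_0→11:
  [0→1]: (36.30+26.83)/2 × 1 = 31.565
  [1→1.5]: (26.83+23.07)/2 × 0.5 = 12.475
  [1.5→5.5]: (23.07+6.88)/2 × 4 = 59.9
  [5.5→7]: (6.88+4.37)/2 × 1.5 = 8.4375
  [7→11]: (4.37+1.30)/2 × 4 = 11.34
  Sum = 123.7175 mg/L·h

AUC = 124 mg/L·h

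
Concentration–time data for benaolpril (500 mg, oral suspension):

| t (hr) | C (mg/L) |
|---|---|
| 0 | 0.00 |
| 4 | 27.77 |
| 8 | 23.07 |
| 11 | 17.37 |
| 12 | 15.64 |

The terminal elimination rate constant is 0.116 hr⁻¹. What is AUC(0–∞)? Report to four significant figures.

AUC = 369.2 mg/L·hr

Trapezoidal AUC_0→12:
  [0→4]: (0.00+27.77)/2 × 4 = 55.54
  [4→8]: (27.77+23.07)/2 × 4 = 101.68
  [8→11]: (23.07+17.37)/2 × 3 = 60.66
  [11→12]: (17.37+15.64)/2 × 1 = 16.505
  Sum = 234.385 mg/L·hr
Extrapolated tail: C_last / k_e = 15.64 / 0.116 = 134.828
AUC_0→∞ = 234.385 + 134.828 = 369.213 mg/L·hr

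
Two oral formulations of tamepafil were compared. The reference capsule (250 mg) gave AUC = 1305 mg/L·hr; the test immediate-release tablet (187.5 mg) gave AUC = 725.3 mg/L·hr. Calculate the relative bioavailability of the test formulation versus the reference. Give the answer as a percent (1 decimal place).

F_rel = (AUC_test/D_test) / (AUC_ref/D_ref)
      = (725.3/187.5) / (1305/250)
      = 3.86827 / 5.22 = 0.7410 = 74.10%

F_rel = 74.1%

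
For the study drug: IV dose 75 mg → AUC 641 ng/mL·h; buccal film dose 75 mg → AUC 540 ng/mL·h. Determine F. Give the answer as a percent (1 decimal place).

F = (AUC_ev / D_ev) / (AUC_iv / D_iv)
  = (540/75) / (641/75)
  = 7.2 / 8.54667 = 0.8424
  = 84.24%

F = 84.2%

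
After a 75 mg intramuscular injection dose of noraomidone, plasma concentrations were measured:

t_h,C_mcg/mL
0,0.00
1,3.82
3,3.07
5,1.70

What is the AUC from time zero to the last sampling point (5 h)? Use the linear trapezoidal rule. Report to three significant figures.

AUC = 13.6 mcg/mL·h

Trapezoidal AUC_0→5:
  [0→1]: (0.00+3.82)/2 × 1 = 1.91
  [1→3]: (3.82+3.07)/2 × 2 = 6.89
  [3→5]: (3.07+1.70)/2 × 2 = 4.77
  Sum = 13.57 mcg/mL·h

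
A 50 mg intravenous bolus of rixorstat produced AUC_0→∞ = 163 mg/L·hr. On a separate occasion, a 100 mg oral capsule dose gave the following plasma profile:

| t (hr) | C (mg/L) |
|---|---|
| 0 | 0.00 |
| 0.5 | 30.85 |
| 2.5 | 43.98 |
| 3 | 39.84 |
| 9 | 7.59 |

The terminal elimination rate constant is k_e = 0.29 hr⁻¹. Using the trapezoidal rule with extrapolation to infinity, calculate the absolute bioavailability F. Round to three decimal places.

F = 0.834

Trapezoidal AUC_0→9 (oral capsule):
  [0→0.5]: (0.00+30.85)/2 × 0.5 = 7.7125
  [0.5→2.5]: (30.85+43.98)/2 × 2 = 74.83
  [2.5→3]: (43.98+39.84)/2 × 0.5 = 20.955
  [3→9]: (39.84+7.59)/2 × 6 = 142.29
  Sum = 245.7875 mg/L·hr
Tail: C_last/k_e = 7.59/0.29 = 26.172
AUC_0→∞ (oral capsule) = 245.7875 + 26.172 = 271.9595 mg/L·hr
F = (AUC_ev/D_ev)/(AUC_iv/D_iv) = (271.9595/100)/(163/50) = 2.719595/3.26 = 0.8342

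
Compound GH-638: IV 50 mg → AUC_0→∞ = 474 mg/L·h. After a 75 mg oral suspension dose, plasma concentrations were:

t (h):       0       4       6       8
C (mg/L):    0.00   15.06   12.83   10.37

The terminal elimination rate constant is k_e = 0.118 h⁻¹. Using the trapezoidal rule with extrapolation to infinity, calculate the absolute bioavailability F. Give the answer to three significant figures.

F = 0.238

Trapezoidal AUC_0→8 (oral suspension):
  [0→4]: (0.00+15.06)/2 × 4 = 30.12
  [4→6]: (15.06+12.83)/2 × 2 = 27.89
  [6→8]: (12.83+10.37)/2 × 2 = 23.2
  Sum = 81.21 mg/L·h
Tail: C_last/k_e = 10.37/0.118 = 87.881
AUC_0→∞ (oral suspension) = 81.21 + 87.881 = 169.091 mg/L·h
F = (AUC_ev/D_ev)/(AUC_iv/D_iv) = (169.091/75)/(474/50) = 2.25455/9.48 = 0.2378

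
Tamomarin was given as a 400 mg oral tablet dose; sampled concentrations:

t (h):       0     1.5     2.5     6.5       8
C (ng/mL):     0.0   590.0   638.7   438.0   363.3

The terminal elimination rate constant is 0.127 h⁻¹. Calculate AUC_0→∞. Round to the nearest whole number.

AUC = 6672 ng/mL·h

Trapezoidal AUC_0→8:
  [0→1.5]: (0.0+590.0)/2 × 1.5 = 442.5
  [1.5→2.5]: (590.0+638.7)/2 × 1 = 614.35
  [2.5→6.5]: (638.7+438.0)/2 × 4 = 2153.4
  [6.5→8]: (438.0+363.3)/2 × 1.5 = 600.975
  Sum = 3811.225 ng/mL·h
Extrapolated tail: C_last / k_e = 363.3 / 0.127 = 2860.630
AUC_0→∞ = 3811.225 + 2860.630 = 6671.855 ng/mL·h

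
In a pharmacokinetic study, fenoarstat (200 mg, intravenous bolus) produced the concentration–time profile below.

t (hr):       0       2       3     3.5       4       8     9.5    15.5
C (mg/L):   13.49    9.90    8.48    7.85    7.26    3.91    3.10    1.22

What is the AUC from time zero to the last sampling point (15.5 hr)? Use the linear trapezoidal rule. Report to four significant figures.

Trapezoidal AUC_0→15.5:
  [0→2]: (13.49+9.90)/2 × 2 = 23.39
  [2→3]: (9.90+8.48)/2 × 1 = 9.19
  [3→3.5]: (8.48+7.85)/2 × 0.5 = 4.0825
  [3.5→4]: (7.85+7.26)/2 × 0.5 = 3.7775
  [4→8]: (7.26+3.91)/2 × 4 = 22.34
  [8→9.5]: (3.91+3.10)/2 × 1.5 = 5.2575
  [9.5→15.5]: (3.10+1.22)/2 × 6 = 12.96
  Sum = 80.9975 mg/L·hr

AUC = 81.00 mg/L·hr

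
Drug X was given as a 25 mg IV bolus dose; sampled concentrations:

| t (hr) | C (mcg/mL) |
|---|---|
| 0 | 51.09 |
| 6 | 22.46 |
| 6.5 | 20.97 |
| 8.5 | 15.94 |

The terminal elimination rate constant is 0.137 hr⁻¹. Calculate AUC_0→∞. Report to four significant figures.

Trapezoidal AUC_0→8.5:
  [0→6]: (51.09+22.46)/2 × 6 = 220.65
  [6→6.5]: (22.46+20.97)/2 × 0.5 = 10.8575
  [6.5→8.5]: (20.97+15.94)/2 × 2 = 36.91
  Sum = 268.4175 mcg/mL·hr
Extrapolated tail: C_last / k_e = 15.94 / 0.137 = 116.350
AUC_0→∞ = 268.4175 + 116.350 = 384.7675 mcg/mL·hr

AUC = 384.8 mcg/mL·hr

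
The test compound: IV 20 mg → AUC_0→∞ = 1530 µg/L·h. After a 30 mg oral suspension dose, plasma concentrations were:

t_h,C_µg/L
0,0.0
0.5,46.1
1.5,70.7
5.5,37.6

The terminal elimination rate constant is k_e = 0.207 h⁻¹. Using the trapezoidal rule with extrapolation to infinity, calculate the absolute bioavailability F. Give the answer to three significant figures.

F = 0.204

Trapezoidal AUC_0→5.5 (oral suspension):
  [0→0.5]: (0.0+46.1)/2 × 0.5 = 11.525
  [0.5→1.5]: (46.1+70.7)/2 × 1 = 58.4
  [1.5→5.5]: (70.7+37.6)/2 × 4 = 216.6
  Sum = 286.525 µg/L·h
Tail: C_last/k_e = 37.6/0.207 = 181.643
AUC_0→∞ (oral suspension) = 286.525 + 181.643 = 468.168 µg/L·h
F = (AUC_ev/D_ev)/(AUC_iv/D_iv) = (468.168/30)/(1530/20) = 15.6056/76.5 = 0.2040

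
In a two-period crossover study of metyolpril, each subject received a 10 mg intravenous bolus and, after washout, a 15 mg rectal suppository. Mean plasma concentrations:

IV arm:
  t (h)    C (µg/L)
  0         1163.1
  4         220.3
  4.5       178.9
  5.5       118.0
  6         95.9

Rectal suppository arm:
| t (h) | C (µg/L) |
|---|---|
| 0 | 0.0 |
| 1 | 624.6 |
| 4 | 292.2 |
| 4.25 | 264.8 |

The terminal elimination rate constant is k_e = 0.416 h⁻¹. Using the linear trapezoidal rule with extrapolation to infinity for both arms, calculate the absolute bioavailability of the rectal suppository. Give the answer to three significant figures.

F = 0.484

Trapezoidal AUC_0→6 (IV):
  [0→4]: (1163.1+220.3)/2 × 4 = 2766.8
  [4→4.5]: (220.3+178.9)/2 × 0.5 = 99.8
  [4.5→5.5]: (178.9+118.0)/2 × 1 = 148.45
  [5.5→6]: (118.0+95.9)/2 × 0.5 = 53.475
  Sum = 3068.525 µg/L·h
IV tail: 95.9/0.416 = 230.529; AUC_iv,0→∞ = 3068.525 + 230.529 = 3299.054 µg/L·h
Trapezoidal AUC_0→4.25 (rectal suppository):
  [0→1]: (0.0+624.6)/2 × 1 = 312.3
  [1→4]: (624.6+292.2)/2 × 3 = 1375.2
  [4→4.25]: (292.2+264.8)/2 × 0.25 = 69.625
  Sum = 1757.125 µg/L·h
rectal suppository tail: 264.8/0.416 = 636.538; AUC_ev,0→∞ = 1757.125 + 636.538 = 2393.663 µg/L·h
F = (AUC_ev/D_ev)/(AUC_iv/D_iv) = (2393.663/15)/(3299.054/10) = 159.578/329.9054 = 0.4837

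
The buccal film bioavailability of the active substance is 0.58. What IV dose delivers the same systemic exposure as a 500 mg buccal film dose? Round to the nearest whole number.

D_iv = 290 mg

Systemic exposure from an extravascular dose = F × D_ev, so the equivalent IV dose is F × D_ev.
D_iv = F × D_ev = 0.58 × 500 = 290 mg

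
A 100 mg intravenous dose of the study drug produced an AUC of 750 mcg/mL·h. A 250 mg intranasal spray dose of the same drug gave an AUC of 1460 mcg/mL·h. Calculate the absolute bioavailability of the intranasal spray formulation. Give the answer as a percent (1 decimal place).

F = (AUC_ev / D_ev) / (AUC_iv / D_iv)
  = (1460/250) / (750/100)
  = 5.84 / 7.5 = 0.7787
  = 77.87%

F = 77.9%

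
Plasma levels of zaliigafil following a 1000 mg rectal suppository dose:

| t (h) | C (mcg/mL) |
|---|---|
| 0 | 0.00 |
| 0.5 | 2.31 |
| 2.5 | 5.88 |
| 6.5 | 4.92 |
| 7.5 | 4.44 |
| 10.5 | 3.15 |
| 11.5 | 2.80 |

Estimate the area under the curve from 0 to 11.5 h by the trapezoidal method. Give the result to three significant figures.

Trapezoidal AUC_0→11.5:
  [0→0.5]: (0.00+2.31)/2 × 0.5 = 0.5775
  [0.5→2.5]: (2.31+5.88)/2 × 2 = 8.19
  [2.5→6.5]: (5.88+4.92)/2 × 4 = 21.6
  [6.5→7.5]: (4.92+4.44)/2 × 1 = 4.68
  [7.5→10.5]: (4.44+3.15)/2 × 3 = 11.385
  [10.5→11.5]: (3.15+2.80)/2 × 1 = 2.975
  Sum = 49.4075 mcg/mL·h

AUC = 49.4 mcg/mL·h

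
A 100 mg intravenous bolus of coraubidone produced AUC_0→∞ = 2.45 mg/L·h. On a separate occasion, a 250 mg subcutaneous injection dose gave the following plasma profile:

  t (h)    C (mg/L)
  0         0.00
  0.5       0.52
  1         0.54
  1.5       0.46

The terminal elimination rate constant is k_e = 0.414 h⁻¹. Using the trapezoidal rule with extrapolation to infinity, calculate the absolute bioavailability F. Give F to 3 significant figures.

Trapezoidal AUC_0→1.5 (subcutaneous injection):
  [0→0.5]: (0.00+0.52)/2 × 0.5 = 0.13
  [0.5→1]: (0.52+0.54)/2 × 0.5 = 0.265
  [1→1.5]: (0.54+0.46)/2 × 0.5 = 0.25
  Sum = 0.645 mg/L·h
Tail: C_last/k_e = 0.46/0.414 = 1.111
AUC_0→∞ (subcutaneous injection) = 0.645 + 1.111 = 1.756 mg/L·h
F = (AUC_ev/D_ev)/(AUC_iv/D_iv) = (1.756/250)/(2.45/100) = 0.007024/0.0245 = 0.2867

F = 0.287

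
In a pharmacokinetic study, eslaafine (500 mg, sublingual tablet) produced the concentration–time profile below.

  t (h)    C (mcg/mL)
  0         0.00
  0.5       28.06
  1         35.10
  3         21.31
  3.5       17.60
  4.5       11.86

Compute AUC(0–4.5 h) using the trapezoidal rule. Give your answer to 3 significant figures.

Trapezoidal AUC_0→4.5:
  [0→0.5]: (0.00+28.06)/2 × 0.5 = 7.015
  [0.5→1]: (28.06+35.10)/2 × 0.5 = 15.79
  [1→3]: (35.10+21.31)/2 × 2 = 56.41
  [3→3.5]: (21.31+17.60)/2 × 0.5 = 9.7275
  [3.5→4.5]: (17.60+11.86)/2 × 1 = 14.73
  Sum = 103.6725 mcg/mL·h

AUC = 104 mcg/mL·h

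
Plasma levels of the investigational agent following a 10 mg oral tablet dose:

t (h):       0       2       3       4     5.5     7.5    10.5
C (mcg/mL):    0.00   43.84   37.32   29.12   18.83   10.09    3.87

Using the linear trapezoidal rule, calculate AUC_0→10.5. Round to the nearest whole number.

Trapezoidal AUC_0→10.5:
  [0→2]: (0.00+43.84)/2 × 2 = 43.84
  [2→3]: (43.84+37.32)/2 × 1 = 40.58
  [3→4]: (37.32+29.12)/2 × 1 = 33.22
  [4→5.5]: (29.12+18.83)/2 × 1.5 = 35.9625
  [5.5→7.5]: (18.83+10.09)/2 × 2 = 28.92
  [7.5→10.5]: (10.09+3.87)/2 × 3 = 20.94
  Sum = 203.4625 mcg/mL·h

AUC = 203 mcg/mL·h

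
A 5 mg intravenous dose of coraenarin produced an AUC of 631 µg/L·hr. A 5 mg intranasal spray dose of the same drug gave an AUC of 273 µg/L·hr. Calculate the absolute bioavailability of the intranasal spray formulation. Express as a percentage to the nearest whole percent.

F = (AUC_ev / D_ev) / (AUC_iv / D_iv)
  = (273/5) / (631/5)
  = 54.6 / 126.2 = 0.4326
  = 43.26%

F = 43%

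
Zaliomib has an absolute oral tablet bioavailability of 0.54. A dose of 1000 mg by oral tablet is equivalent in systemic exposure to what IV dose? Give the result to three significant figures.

D_iv = 540 mg

Systemic exposure from an extravascular dose = F × D_ev, so the equivalent IV dose is F × D_ev.
D_iv = F × D_ev = 0.54 × 1000 = 540 mg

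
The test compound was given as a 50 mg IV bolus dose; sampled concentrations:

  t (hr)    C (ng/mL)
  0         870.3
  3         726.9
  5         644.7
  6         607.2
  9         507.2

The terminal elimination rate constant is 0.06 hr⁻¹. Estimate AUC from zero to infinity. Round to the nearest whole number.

Trapezoidal AUC_0→9:
  [0→3]: (870.3+726.9)/2 × 3 = 2395.8
  [3→5]: (726.9+644.7)/2 × 2 = 1371.6
  [5→6]: (644.7+607.2)/2 × 1 = 625.95
  [6→9]: (607.2+507.2)/2 × 3 = 1671.6
  Sum = 6064.95 ng/mL·hr
Extrapolated tail: C_last / k_e = 507.2 / 0.06 = 8453.333
AUC_0→∞ = 6064.95 + 8453.333 = 14518.283 ng/mL·hr

AUC = 14518 ng/mL·hr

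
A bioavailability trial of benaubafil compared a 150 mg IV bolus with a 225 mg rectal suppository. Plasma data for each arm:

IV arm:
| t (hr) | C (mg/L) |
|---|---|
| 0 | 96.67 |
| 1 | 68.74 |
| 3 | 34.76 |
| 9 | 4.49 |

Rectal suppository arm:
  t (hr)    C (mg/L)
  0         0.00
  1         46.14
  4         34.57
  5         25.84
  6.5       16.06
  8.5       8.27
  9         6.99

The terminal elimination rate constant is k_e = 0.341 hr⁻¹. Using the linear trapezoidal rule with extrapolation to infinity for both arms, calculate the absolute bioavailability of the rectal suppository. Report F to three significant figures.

F = 0.535

Trapezoidal AUC_0→9 (IV):
  [0→1]: (96.67+68.74)/2 × 1 = 82.705
  [1→3]: (68.74+34.76)/2 × 2 = 103.5
  [3→9]: (34.76+4.49)/2 × 6 = 117.75
  Sum = 303.955 mg/L·hr
IV tail: 4.49/0.341 = 13.167; AUC_iv,0→∞ = 303.955 + 13.167 = 317.122 mg/L·hr
Trapezoidal AUC_0→9 (rectal suppository):
  [0→1]: (0.00+46.14)/2 × 1 = 23.07
  [1→4]: (46.14+34.57)/2 × 3 = 121.065
  [4→5]: (34.57+25.84)/2 × 1 = 30.205
  [5→6.5]: (25.84+16.06)/2 × 1.5 = 31.425
  [6.5→8.5]: (16.06+8.27)/2 × 2 = 24.33
  [8.5→9]: (8.27+6.99)/2 × 0.5 = 3.815
  Sum = 233.91 mg/L·hr
rectal suppository tail: 6.99/0.341 = 20.499; AUC_ev,0→∞ = 233.91 + 20.499 = 254.409 mg/L·hr
F = (AUC_ev/D_ev)/(AUC_iv/D_iv) = (254.409/225)/(317.122/150) = 1.13071/2.11415 = 0.5348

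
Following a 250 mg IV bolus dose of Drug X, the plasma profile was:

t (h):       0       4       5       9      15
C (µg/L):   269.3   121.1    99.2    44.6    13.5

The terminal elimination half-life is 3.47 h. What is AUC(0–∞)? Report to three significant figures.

AUC = 1420 µg/L·h

Trapezoidal AUC_0→15:
  [0→4]: (269.3+121.1)/2 × 4 = 780.8
  [4→5]: (121.1+99.2)/2 × 1 = 110.15
  [5→9]: (99.2+44.6)/2 × 4 = 287.6
  [9→15]: (44.6+13.5)/2 × 6 = 174.3
  Sum = 1352.85 µg/L·h
k_e = ln2 / t½ = 0.693147 / 3.47 = 0.1998 h^-1
Extrapolated tail: C_last / k_e = 13.5 / 0.1998 = 67.568
AUC_0→∞ = 1352.85 + 67.568 = 1420.418 µg/L·h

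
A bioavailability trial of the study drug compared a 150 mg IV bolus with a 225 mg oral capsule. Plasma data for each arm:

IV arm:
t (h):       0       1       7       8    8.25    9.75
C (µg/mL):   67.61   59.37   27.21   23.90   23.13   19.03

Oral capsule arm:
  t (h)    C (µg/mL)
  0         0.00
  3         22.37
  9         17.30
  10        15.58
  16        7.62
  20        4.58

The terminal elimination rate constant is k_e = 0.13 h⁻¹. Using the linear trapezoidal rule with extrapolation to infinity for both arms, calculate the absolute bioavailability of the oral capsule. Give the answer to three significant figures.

Trapezoidal AUC_0→9.75 (IV):
  [0→1]: (67.61+59.37)/2 × 1 = 63.49
  [1→7]: (59.37+27.21)/2 × 6 = 259.74
  [7→8]: (27.21+23.90)/2 × 1 = 25.555
  [8→8.25]: (23.90+23.13)/2 × 0.25 = 5.87875
  [8.25→9.75]: (23.13+19.03)/2 × 1.5 = 31.62
  Sum = 386.28375 µg/mL·h
IV tail: 19.03/0.13 = 146.385; AUC_iv,0→∞ = 386.28375 + 146.385 = 532.66875 µg/mL·h
Trapezoidal AUC_0→20 (oral capsule):
  [0→3]: (0.00+22.37)/2 × 3 = 33.555
  [3→9]: (22.37+17.30)/2 × 6 = 119.01
  [9→10]: (17.30+15.58)/2 × 1 = 16.44
  [10→16]: (15.58+7.62)/2 × 6 = 69.6
  [16→20]: (7.62+4.58)/2 × 4 = 24.4
  Sum = 263.005 µg/mL·h
oral capsule tail: 4.58/0.13 = 35.231; AUC_ev,0→∞ = 263.005 + 35.231 = 298.236 µg/mL·h
F = (AUC_ev/D_ev)/(AUC_iv/D_iv) = (298.236/225)/(532.66875/150) = 1.32549/3.551125 = 0.3733

F = 0.373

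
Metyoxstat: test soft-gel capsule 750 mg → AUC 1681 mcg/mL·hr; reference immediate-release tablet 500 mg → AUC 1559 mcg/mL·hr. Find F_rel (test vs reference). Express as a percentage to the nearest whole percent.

F_rel = 72%

F_rel = (AUC_test/D_test) / (AUC_ref/D_ref)
      = (1681/750) / (1559/500)
      = 2.24133 / 3.118 = 0.7188 = 71.88%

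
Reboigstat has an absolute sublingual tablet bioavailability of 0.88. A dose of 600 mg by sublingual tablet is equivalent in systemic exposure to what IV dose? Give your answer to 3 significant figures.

D_iv = 528 mg

Systemic exposure from an extravascular dose = F × D_ev, so the equivalent IV dose is F × D_ev.
D_iv = F × D_ev = 0.88 × 600 = 528 mg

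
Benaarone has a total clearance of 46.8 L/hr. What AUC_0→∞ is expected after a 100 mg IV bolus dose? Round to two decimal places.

AUC_0→∞ = Dose_iv / CL
        = 100 / 46.8 = 2.13675 mg/L·hr

AUC = 2.14 mg/L·hr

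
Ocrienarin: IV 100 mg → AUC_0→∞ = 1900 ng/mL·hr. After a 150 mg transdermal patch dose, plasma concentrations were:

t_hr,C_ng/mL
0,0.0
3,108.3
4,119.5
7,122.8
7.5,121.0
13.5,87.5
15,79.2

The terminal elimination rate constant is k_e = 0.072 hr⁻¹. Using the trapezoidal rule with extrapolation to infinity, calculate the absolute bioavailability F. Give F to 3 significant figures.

F = 0.895

Trapezoidal AUC_0→15 (transdermal patch):
  [0→3]: (0.0+108.3)/2 × 3 = 162.45
  [3→4]: (108.3+119.5)/2 × 1 = 113.9
  [4→7]: (119.5+122.8)/2 × 3 = 363.45
  [7→7.5]: (122.8+121.0)/2 × 0.5 = 60.95
  [7.5→13.5]: (121.0+87.5)/2 × 6 = 625.5
  [13.5→15]: (87.5+79.2)/2 × 1.5 = 125.025
  Sum = 1451.275 ng/mL·hr
Tail: C_last/k_e = 79.2/0.072 = 1100.000
AUC_0→∞ (transdermal patch) = 1451.275 + 1100.000 = 2551.275 ng/mL·hr
F = (AUC_ev/D_ev)/(AUC_iv/D_iv) = (2551.275/150)/(1900/100) = 17.0085/19 = 0.8952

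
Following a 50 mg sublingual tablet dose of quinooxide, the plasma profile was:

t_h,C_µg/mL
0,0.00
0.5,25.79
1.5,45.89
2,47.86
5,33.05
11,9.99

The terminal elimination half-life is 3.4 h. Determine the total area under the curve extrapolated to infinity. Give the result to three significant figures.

Trapezoidal AUC_0→11:
  [0→0.5]: (0.00+25.79)/2 × 0.5 = 6.4475
  [0.5→1.5]: (25.79+45.89)/2 × 1 = 35.84
  [1.5→2]: (45.89+47.86)/2 × 0.5 = 23.4375
  [2→5]: (47.86+33.05)/2 × 3 = 121.365
  [5→11]: (33.05+9.99)/2 × 6 = 129.12
  Sum = 316.21 µg/mL·h
k_e = ln2 / t½ = 0.693147 / 3.4 = 0.2039 h^-1
Extrapolated tail: C_last / k_e = 9.99 / 0.2039 = 48.995
AUC_0→∞ = 316.21 + 48.995 = 365.205 µg/mL·h

AUC = 365 µg/mL·h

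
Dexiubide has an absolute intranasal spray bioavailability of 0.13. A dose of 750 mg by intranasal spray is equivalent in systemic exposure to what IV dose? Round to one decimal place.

D_iv = 97.5 mg

Systemic exposure from an extravascular dose = F × D_ev, so the equivalent IV dose is F × D_ev.
D_iv = F × D_ev = 0.13 × 750 = 97.5 mg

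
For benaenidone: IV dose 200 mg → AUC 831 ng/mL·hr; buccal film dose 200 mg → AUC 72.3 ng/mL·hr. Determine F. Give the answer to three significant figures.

F = (AUC_ev / D_ev) / (AUC_iv / D_iv)
  = (72.3/200) / (831/200)
  = 0.3615 / 4.155 = 0.0870

F = 0.0870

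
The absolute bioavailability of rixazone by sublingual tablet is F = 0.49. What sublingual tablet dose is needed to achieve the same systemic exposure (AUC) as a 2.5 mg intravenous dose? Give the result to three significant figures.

D_sublingual = 5.10 mg

For equal systemic exposure: F × D_ev = D_iv
D_ev = D_iv / F = 2.5 / 0.49 = 5.10204 mg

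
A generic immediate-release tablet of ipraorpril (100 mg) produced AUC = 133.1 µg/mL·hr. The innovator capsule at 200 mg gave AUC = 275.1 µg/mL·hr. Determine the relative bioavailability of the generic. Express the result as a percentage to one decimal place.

F_rel = 96.8%

F_rel = (AUC_test/D_test) / (AUC_ref/D_ref)
      = (133.1/100) / (275.1/200)
      = 1.331 / 1.3755 = 0.9676 = 96.76%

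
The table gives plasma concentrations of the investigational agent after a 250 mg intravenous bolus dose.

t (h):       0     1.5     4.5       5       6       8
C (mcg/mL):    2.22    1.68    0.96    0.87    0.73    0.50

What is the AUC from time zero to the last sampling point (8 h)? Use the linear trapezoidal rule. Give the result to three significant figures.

Trapezoidal AUC_0→8:
  [0→1.5]: (2.22+1.68)/2 × 1.5 = 2.925
  [1.5→4.5]: (1.68+0.96)/2 × 3 = 3.96
  [4.5→5]: (0.96+0.87)/2 × 0.5 = 0.4575
  [5→6]: (0.87+0.73)/2 × 1 = 0.8
  [6→8]: (0.73+0.50)/2 × 2 = 1.23
  Sum = 9.3725 mcg/mL·h

AUC = 9.37 mcg/mL·h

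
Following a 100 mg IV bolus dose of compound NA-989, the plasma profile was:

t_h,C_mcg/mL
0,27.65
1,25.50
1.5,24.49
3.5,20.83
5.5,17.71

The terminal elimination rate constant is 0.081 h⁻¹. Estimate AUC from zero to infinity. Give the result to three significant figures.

AUC = 342 mcg/mL·h

Trapezoidal AUC_0→5.5:
  [0→1]: (27.65+25.50)/2 × 1 = 26.575
  [1→1.5]: (25.50+24.49)/2 × 0.5 = 12.4975
  [1.5→3.5]: (24.49+20.83)/2 × 2 = 45.32
  [3.5→5.5]: (20.83+17.71)/2 × 2 = 38.54
  Sum = 122.9325 mcg/mL·h
Extrapolated tail: C_last / k_e = 17.71 / 0.081 = 218.642
AUC_0→∞ = 122.9325 + 218.642 = 341.5745 mcg/mL·h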